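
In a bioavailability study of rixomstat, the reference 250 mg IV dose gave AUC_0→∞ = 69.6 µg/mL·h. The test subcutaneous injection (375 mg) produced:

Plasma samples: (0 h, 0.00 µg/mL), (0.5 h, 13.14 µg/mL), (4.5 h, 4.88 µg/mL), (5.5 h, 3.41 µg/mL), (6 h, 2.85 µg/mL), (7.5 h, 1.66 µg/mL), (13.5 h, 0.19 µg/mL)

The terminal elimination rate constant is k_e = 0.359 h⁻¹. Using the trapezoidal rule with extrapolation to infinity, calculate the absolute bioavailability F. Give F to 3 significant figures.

F = 0.522

Trapezoidal AUC_0→13.5 (subcutaneous injection):
  [0→0.5]: (0.00+13.14)/2 × 0.5 = 3.285
  [0.5→4.5]: (13.14+4.88)/2 × 4 = 36.04
  [4.5→5.5]: (4.88+3.41)/2 × 1 = 4.145
  [5.5→6]: (3.41+2.85)/2 × 0.5 = 1.565
  [6→7.5]: (2.85+1.66)/2 × 1.5 = 3.3825
  [7.5→13.5]: (1.66+0.19)/2 × 6 = 5.55
  Sum = 53.9675 µg/mL·h
Tail: C_last/k_e = 0.19/0.359 = 0.529
AUC_0→∞ (subcutaneous injection) = 53.9675 + 0.529 = 54.4965 µg/mL·h
F = (AUC_ev/D_ev)/(AUC_iv/D_iv) = (54.4965/375)/(69.6/250) = 0.145324/0.2784 = 0.5220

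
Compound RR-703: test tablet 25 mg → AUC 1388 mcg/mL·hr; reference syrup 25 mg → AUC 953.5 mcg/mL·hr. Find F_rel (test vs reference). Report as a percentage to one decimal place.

F_rel = 145.6%

F_rel = (AUC_test/D_test) / (AUC_ref/D_ref)
      = (1388/25) / (953.5/25)
      = 55.52 / 38.14 = 1.4557 = 145.57%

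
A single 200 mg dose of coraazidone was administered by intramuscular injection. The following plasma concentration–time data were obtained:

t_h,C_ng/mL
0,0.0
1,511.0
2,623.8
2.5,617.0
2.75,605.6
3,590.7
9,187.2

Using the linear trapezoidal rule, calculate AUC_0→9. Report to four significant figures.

Trapezoidal AUC_0→9:
  [0→1]: (0.0+511.0)/2 × 1 = 255.5
  [1→2]: (511.0+623.8)/2 × 1 = 567.4
  [2→2.5]: (623.8+617.0)/2 × 0.5 = 310.2
  [2.5→2.75]: (617.0+605.6)/2 × 0.25 = 152.825
  [2.75→3]: (605.6+590.7)/2 × 0.25 = 149.5375
  [3→9]: (590.7+187.2)/2 × 6 = 2333.7
  Sum = 3769.1625 ng/mL·h

AUC = 3769 ng/mL·h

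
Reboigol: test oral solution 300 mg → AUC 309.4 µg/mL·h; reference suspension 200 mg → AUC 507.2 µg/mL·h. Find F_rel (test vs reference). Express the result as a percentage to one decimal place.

F_rel = (AUC_test/D_test) / (AUC_ref/D_ref)
      = (309.4/300) / (507.2/200)
      = 1.03133 / 2.536 = 0.4067 = 40.67%

F_rel = 40.7%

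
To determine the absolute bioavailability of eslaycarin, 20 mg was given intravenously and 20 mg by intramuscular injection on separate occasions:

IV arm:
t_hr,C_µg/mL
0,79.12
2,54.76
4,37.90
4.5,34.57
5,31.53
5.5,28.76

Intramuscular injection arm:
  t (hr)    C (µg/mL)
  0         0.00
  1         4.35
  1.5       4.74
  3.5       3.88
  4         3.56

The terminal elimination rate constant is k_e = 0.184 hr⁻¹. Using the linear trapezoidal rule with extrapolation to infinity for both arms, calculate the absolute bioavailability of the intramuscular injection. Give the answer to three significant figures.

F = 0.0792

Trapezoidal AUC_0→5.5 (IV):
  [0→2]: (79.12+54.76)/2 × 2 = 133.88
  [2→4]: (54.76+37.90)/2 × 2 = 92.66
  [4→4.5]: (37.90+34.57)/2 × 0.5 = 18.1175
  [4.5→5]: (34.57+31.53)/2 × 0.5 = 16.525
  [5→5.5]: (31.53+28.76)/2 × 0.5 = 15.0725
  Sum = 276.255 µg/mL·hr
IV tail: 28.76/0.184 = 156.304; AUC_iv,0→∞ = 276.255 + 156.304 = 432.559 µg/mL·hr
Trapezoidal AUC_0→4 (intramuscular injection):
  [0→1]: (0.00+4.35)/2 × 1 = 2.175
  [1→1.5]: (4.35+4.74)/2 × 0.5 = 2.2725
  [1.5→3.5]: (4.74+3.88)/2 × 2 = 8.62
  [3.5→4]: (3.88+3.56)/2 × 0.5 = 1.86
  Sum = 14.9275 µg/mL·hr
intramuscular injection tail: 3.56/0.184 = 19.348; AUC_ev,0→∞ = 14.9275 + 19.348 = 34.2755 µg/mL·hr
F = (AUC_ev/D_ev)/(AUC_iv/D_iv) = (34.2755/20)/(432.559/20) = 1.713775/21.62795 = 0.0792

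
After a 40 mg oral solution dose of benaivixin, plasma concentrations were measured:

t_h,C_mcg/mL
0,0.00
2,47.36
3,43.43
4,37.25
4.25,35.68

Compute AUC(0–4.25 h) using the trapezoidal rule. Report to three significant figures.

AUC = 142 mcg/mL·h

Trapezoidal AUC_0→4.25:
  [0→2]: (0.00+47.36)/2 × 2 = 47.36
  [2→3]: (47.36+43.43)/2 × 1 = 45.395
  [3→4]: (43.43+37.25)/2 × 1 = 40.34
  [4→4.25]: (37.25+35.68)/2 × 0.25 = 9.11625
  Sum = 142.21125 mcg/mL·h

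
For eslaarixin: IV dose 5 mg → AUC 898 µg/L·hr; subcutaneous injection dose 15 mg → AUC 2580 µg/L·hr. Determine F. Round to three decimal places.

F = (AUC_ev / D_ev) / (AUC_iv / D_iv)
  = (2580/15) / (898/5)
  = 172 / 179.6 = 0.9577

F = 0.958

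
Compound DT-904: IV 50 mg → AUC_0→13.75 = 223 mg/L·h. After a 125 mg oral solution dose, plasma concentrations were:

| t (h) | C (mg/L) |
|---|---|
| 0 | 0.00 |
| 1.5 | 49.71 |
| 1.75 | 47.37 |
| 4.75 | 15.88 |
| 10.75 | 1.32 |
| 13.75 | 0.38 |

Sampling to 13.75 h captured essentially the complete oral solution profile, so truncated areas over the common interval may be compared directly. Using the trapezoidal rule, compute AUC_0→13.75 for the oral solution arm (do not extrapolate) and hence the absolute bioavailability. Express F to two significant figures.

Trapezoidal AUC_0→13.75 (oral solution):
  [0→1.5]: (0.00+49.71)/2 × 1.5 = 37.2825
  [1.5→1.75]: (49.71+47.37)/2 × 0.25 = 12.135
  [1.75→4.75]: (47.37+15.88)/2 × 3 = 94.875
  [4.75→10.75]: (15.88+1.32)/2 × 6 = 51.6
  [10.75→13.75]: (1.32+0.38)/2 × 3 = 2.55
  Sum = 198.4425 mg/L·h
F = (AUC_ev/D_ev)/(AUC_iv/D_iv) = (198.4425/125)/(223/50) = 1.58754/4.46 = 0.3560

F = 0.36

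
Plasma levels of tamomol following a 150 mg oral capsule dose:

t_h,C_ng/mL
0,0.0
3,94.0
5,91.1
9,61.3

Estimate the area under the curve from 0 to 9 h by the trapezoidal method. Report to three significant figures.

Trapezoidal AUC_0→9:
  [0→3]: (0.0+94.0)/2 × 3 = 141.0
  [3→5]: (94.0+91.1)/2 × 2 = 185.1
  [5→9]: (91.1+61.3)/2 × 4 = 304.8
  Sum = 630.9 ng/mL·h

AUC = 631 ng/mL·h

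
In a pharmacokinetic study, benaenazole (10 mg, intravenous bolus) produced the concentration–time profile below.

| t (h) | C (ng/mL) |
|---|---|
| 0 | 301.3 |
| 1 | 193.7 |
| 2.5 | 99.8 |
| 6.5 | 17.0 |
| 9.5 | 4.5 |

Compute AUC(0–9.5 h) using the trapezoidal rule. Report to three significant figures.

Trapezoidal AUC_0→9.5:
  [0→1]: (301.3+193.7)/2 × 1 = 247.5
  [1→2.5]: (193.7+99.8)/2 × 1.5 = 220.125
  [2.5→6.5]: (99.8+17.0)/2 × 4 = 233.6
  [6.5→9.5]: (17.0+4.5)/2 × 3 = 32.25
  Sum = 733.475 ng/mL·h

AUC = 733 ng/mL·h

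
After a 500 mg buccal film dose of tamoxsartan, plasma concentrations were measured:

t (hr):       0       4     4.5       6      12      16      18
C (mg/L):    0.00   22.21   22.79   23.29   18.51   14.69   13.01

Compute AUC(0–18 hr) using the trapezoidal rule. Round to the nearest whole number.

Trapezoidal AUC_0→18:
  [0→4]: (0.00+22.21)/2 × 4 = 44.42
  [4→4.5]: (22.21+22.79)/2 × 0.5 = 11.25
  [4.5→6]: (22.79+23.29)/2 × 1.5 = 34.56
  [6→12]: (23.29+18.51)/2 × 6 = 125.4
  [12→16]: (18.51+14.69)/2 × 4 = 66.4
  [16→18]: (14.69+13.01)/2 × 2 = 27.7
  Sum = 309.73 mg/L·hr

AUC = 310 mg/L·hr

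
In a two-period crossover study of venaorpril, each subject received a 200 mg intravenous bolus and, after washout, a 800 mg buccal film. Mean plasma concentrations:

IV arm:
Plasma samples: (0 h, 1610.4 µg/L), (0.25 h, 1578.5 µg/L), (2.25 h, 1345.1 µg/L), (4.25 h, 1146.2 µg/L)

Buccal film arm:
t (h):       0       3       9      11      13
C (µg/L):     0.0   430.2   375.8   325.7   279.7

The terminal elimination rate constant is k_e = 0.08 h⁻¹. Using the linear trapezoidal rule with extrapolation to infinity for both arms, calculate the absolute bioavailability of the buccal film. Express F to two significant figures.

Trapezoidal AUC_0→4.25 (IV):
  [0→0.25]: (1610.4+1578.5)/2 × 0.25 = 398.6125
  [0.25→2.25]: (1578.5+1345.1)/2 × 2 = 2923.6
  [2.25→4.25]: (1345.1+1146.2)/2 × 2 = 2491.3
  Sum = 5813.5125 µg/L·h
IV tail: 1146.2/0.08 = 14327.500; AUC_iv,0→∞ = 5813.5125 + 14327.500 = 20141.0125 µg/L·h
Trapezoidal AUC_0→13 (buccal film):
  [0→3]: (0.0+430.2)/2 × 3 = 645.3
  [3→9]: (430.2+375.8)/2 × 6 = 2418.0
  [9→11]: (375.8+325.7)/2 × 2 = 701.5
  [11→13]: (325.7+279.7)/2 × 2 = 605.4
  Sum = 4370.2 µg/L·h
buccal film tail: 279.7/0.08 = 3496.250; AUC_ev,0→∞ = 4370.2 + 3496.250 = 7866.45 µg/L·h
F = (AUC_ev/D_ev)/(AUC_iv/D_iv) = (7866.45/800)/(20141.0125/200) = 9.8330625/100.705 = 0.0976

F = 0.098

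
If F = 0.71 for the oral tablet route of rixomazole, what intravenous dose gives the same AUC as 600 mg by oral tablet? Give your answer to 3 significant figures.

D_iv = 426 mg

Systemic exposure from an extravascular dose = F × D_ev, so the equivalent IV dose is F × D_ev.
D_iv = F × D_ev = 0.71 × 600 = 426 mg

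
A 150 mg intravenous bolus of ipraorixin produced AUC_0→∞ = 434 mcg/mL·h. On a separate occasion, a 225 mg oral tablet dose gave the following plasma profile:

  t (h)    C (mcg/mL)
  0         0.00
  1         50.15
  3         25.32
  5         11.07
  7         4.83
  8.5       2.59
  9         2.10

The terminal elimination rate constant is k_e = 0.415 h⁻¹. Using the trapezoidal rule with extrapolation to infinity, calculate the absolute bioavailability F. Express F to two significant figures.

Trapezoidal AUC_0→9 (oral tablet):
  [0→1]: (0.00+50.15)/2 × 1 = 25.075
  [1→3]: (50.15+25.32)/2 × 2 = 75.47
  [3→5]: (25.32+11.07)/2 × 2 = 36.39
  [5→7]: (11.07+4.83)/2 × 2 = 15.9
  [7→8.5]: (4.83+2.59)/2 × 1.5 = 5.565
  [8.5→9]: (2.59+2.10)/2 × 0.5 = 1.1725
  Sum = 159.5725 mcg/mL·h
Tail: C_last/k_e = 2.10/0.415 = 5.060
AUC_0→∞ (oral tablet) = 159.5725 + 5.060 = 164.6325 mcg/mL·h
F = (AUC_ev/D_ev)/(AUC_iv/D_iv) = (164.6325/225)/(434/150) = 0.7317/2.89333 = 0.2529

F = 0.25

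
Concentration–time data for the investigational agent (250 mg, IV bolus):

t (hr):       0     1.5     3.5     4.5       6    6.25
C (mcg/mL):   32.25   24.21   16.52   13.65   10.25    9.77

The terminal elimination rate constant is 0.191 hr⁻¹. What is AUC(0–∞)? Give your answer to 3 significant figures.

Trapezoidal AUC_0→6.25:
  [0→1.5]: (32.25+24.21)/2 × 1.5 = 42.345
  [1.5→3.5]: (24.21+16.52)/2 × 2 = 40.73
  [3.5→4.5]: (16.52+13.65)/2 × 1 = 15.085
  [4.5→6]: (13.65+10.25)/2 × 1.5 = 17.925
  [6→6.25]: (10.25+9.77)/2 × 0.25 = 2.5025
  Sum = 118.5875 mcg/mL·hr
Extrapolated tail: C_last / k_e = 9.77 / 0.191 = 51.152
AUC_0→∞ = 118.5875 + 51.152 = 169.7395 mcg/mL·hr

AUC = 170 mcg/mL·hr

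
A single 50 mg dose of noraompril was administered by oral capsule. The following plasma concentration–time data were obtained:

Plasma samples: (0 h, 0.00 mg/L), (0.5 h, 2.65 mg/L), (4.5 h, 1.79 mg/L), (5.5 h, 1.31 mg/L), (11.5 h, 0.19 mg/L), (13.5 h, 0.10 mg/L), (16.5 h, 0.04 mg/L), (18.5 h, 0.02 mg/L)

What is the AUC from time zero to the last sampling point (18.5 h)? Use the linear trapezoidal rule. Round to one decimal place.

Trapezoidal AUC_0→18.5:
  [0→0.5]: (0.00+2.65)/2 × 0.5 = 0.6625
  [0.5→4.5]: (2.65+1.79)/2 × 4 = 8.88
  [4.5→5.5]: (1.79+1.31)/2 × 1 = 1.55
  [5.5→11.5]: (1.31+0.19)/2 × 6 = 4.5
  [11.5→13.5]: (0.19+0.10)/2 × 2 = 0.29
  [13.5→16.5]: (0.10+0.04)/2 × 3 = 0.21
  [16.5→18.5]: (0.04+0.02)/2 × 2 = 0.06
  Sum = 16.1525 mg/L·h

AUC = 16.2 mg/L·h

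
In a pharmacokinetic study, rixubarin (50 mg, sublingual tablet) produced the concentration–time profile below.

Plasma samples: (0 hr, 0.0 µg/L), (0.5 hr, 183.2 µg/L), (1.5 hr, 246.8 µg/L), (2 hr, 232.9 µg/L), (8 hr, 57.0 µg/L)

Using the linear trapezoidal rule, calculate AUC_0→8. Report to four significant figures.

Trapezoidal AUC_0→8:
  [0→0.5]: (0.0+183.2)/2 × 0.5 = 45.8
  [0.5→1.5]: (183.2+246.8)/2 × 1 = 215.0
  [1.5→2]: (246.8+232.9)/2 × 0.5 = 119.925
  [2→8]: (232.9+57.0)/2 × 6 = 869.7
  Sum = 1250.425 µg/L·hr

AUC = 1250 µg/L·hr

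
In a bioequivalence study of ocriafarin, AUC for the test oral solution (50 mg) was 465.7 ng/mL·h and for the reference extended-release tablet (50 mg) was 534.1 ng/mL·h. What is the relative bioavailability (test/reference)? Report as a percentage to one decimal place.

F_rel = (AUC_test/D_test) / (AUC_ref/D_ref)
      = (465.7/50) / (534.1/50)
      = 9.314 / 10.682 = 0.8719 = 87.19%

F_rel = 87.2%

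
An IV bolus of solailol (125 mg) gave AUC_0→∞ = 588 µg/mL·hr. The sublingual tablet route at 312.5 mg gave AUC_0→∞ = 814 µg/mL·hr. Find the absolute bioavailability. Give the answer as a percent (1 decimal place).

F = 55.4%

F = (AUC_ev / D_ev) / (AUC_iv / D_iv)
  = (814/312.5) / (588/125)
  = 2.6048 / 4.704 = 0.5537
  = 55.37%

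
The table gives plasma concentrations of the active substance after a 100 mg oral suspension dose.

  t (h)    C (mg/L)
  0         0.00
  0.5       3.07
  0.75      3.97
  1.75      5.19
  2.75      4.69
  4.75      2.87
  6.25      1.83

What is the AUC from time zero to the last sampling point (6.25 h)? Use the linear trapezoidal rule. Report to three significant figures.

AUC = 22.3 mg/L·h

Trapezoidal AUC_0→6.25:
  [0→0.5]: (0.00+3.07)/2 × 0.5 = 0.7675
  [0.5→0.75]: (3.07+3.97)/2 × 0.25 = 0.88
  [0.75→1.75]: (3.97+5.19)/2 × 1 = 4.58
  [1.75→2.75]: (5.19+4.69)/2 × 1 = 4.94
  [2.75→4.75]: (4.69+2.87)/2 × 2 = 7.56
  [4.75→6.25]: (2.87+1.83)/2 × 1.5 = 3.525
  Sum = 22.2525 mg/L·h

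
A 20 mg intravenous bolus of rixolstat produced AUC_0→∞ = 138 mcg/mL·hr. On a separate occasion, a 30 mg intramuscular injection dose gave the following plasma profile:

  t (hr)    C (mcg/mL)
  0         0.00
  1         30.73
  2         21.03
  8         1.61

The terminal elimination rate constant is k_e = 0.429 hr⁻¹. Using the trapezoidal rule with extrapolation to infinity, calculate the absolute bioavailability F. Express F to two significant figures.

F = 0.55

Trapezoidal AUC_0→8 (intramuscular injection):
  [0→1]: (0.00+30.73)/2 × 1 = 15.365
  [1→2]: (30.73+21.03)/2 × 1 = 25.88
  [2→8]: (21.03+1.61)/2 × 6 = 67.92
  Sum = 109.165 mcg/mL·hr
Tail: C_last/k_e = 1.61/0.429 = 3.753
AUC_0→∞ (intramuscular injection) = 109.165 + 3.753 = 112.918 mcg/mL·hr
F = (AUC_ev/D_ev)/(AUC_iv/D_iv) = (112.918/30)/(138/20) = 3.76393/6.9 = 0.5455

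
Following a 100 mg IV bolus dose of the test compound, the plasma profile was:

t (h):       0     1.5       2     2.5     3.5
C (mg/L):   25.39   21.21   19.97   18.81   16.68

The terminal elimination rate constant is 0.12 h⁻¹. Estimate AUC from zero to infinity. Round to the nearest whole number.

AUC = 212 mg/L·h

Trapezoidal AUC_0→3.5:
  [0→1.5]: (25.39+21.21)/2 × 1.5 = 34.95
  [1.5→2]: (21.21+19.97)/2 × 0.5 = 10.295
  [2→2.5]: (19.97+18.81)/2 × 0.5 = 9.695
  [2.5→3.5]: (18.81+16.68)/2 × 1 = 17.745
  Sum = 72.685 mg/L·h
Extrapolated tail: C_last / k_e = 16.68 / 0.12 = 139.000
AUC_0→∞ = 72.685 + 139.000 = 211.685 mg/L·h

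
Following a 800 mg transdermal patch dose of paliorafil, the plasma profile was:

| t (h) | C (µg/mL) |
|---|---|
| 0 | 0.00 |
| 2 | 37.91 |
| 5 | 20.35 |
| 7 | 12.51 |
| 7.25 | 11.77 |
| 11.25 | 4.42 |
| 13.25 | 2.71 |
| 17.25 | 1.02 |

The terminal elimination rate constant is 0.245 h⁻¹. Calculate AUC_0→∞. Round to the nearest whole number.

Trapezoidal AUC_0→17.25:
  [0→2]: (0.00+37.91)/2 × 2 = 37.91
  [2→5]: (37.91+20.35)/2 × 3 = 87.39
  [5→7]: (20.35+12.51)/2 × 2 = 32.86
  [7→7.25]: (12.51+11.77)/2 × 0.25 = 3.035
  [7.25→11.25]: (11.77+4.42)/2 × 4 = 32.38
  [11.25→13.25]: (4.42+2.71)/2 × 2 = 7.13
  [13.25→17.25]: (2.71+1.02)/2 × 4 = 7.46
  Sum = 208.165 µg/mL·h
Extrapolated tail: C_last / k_e = 1.02 / 0.245 = 4.163
AUC_0→∞ = 208.165 + 4.163 = 212.328 µg/mL·h

AUC = 212 µg/mL·h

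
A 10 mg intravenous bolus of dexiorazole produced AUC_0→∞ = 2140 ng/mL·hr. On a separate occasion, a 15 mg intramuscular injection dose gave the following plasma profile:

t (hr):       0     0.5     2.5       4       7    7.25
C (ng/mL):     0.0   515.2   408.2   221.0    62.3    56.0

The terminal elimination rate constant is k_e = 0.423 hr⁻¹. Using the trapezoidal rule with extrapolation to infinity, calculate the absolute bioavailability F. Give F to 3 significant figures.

Trapezoidal AUC_0→7.25 (intramuscular injection):
  [0→0.5]: (0.0+515.2)/2 × 0.5 = 128.8
  [0.5→2.5]: (515.2+408.2)/2 × 2 = 923.4
  [2.5→4]: (408.2+221.0)/2 × 1.5 = 471.9
  [4→7]: (221.0+62.3)/2 × 3 = 424.95
  [7→7.25]: (62.3+56.0)/2 × 0.25 = 14.7875
  Sum = 1963.8375 ng/mL·hr
Tail: C_last/k_e = 56.0/0.423 = 132.388
AUC_0→∞ (intramuscular injection) = 1963.8375 + 132.388 = 2096.2255 ng/mL·hr
F = (AUC_ev/D_ev)/(AUC_iv/D_iv) = (2096.2255/15)/(2140/10) = 139.748/214 = 0.6530

F = 0.653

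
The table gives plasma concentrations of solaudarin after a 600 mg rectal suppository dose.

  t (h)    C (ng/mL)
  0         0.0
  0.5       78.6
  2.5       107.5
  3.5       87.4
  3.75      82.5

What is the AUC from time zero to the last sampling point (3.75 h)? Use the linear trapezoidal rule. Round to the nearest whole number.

AUC = 324 ng/mL·h

Trapezoidal AUC_0→3.75:
  [0→0.5]: (0.0+78.6)/2 × 0.5 = 19.65
  [0.5→2.5]: (78.6+107.5)/2 × 2 = 186.1
  [2.5→3.5]: (107.5+87.4)/2 × 1 = 97.45
  [3.5→3.75]: (87.4+82.5)/2 × 0.25 = 21.2375
  Sum = 324.4375 ng/mL·h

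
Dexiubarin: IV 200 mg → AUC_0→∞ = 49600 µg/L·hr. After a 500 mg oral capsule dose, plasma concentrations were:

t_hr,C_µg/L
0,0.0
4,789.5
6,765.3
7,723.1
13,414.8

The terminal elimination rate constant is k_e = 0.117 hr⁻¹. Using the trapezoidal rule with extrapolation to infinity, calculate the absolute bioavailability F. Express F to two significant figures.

F = 0.087

Trapezoidal AUC_0→13 (oral capsule):
  [0→4]: (0.0+789.5)/2 × 4 = 1579.0
  [4→6]: (789.5+765.3)/2 × 2 = 1554.8
  [6→7]: (765.3+723.1)/2 × 1 = 744.2
  [7→13]: (723.1+414.8)/2 × 6 = 3413.7
  Sum = 7291.7 µg/L·hr
Tail: C_last/k_e = 414.8/0.117 = 3545.299
AUC_0→∞ (oral capsule) = 7291.7 + 3545.299 = 10836.999 µg/L·hr
F = (AUC_ev/D_ev)/(AUC_iv/D_iv) = (10836.999/500)/(49600/200) = 21.673998/248 = 0.0874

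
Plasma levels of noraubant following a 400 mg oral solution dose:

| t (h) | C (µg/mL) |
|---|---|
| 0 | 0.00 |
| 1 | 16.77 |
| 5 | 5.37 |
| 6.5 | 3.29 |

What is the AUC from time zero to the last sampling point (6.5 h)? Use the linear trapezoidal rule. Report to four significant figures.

Trapezoidal AUC_0→6.5:
  [0→1]: (0.00+16.77)/2 × 1 = 8.385
  [1→5]: (16.77+5.37)/2 × 4 = 44.28
  [5→6.5]: (5.37+3.29)/2 × 1.5 = 6.495
  Sum = 59.16 µg/mL·h

AUC = 59.16 µg/mL·h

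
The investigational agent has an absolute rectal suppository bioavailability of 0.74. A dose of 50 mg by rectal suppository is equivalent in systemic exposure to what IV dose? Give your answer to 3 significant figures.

Systemic exposure from an extravascular dose = F × D_ev, so the equivalent IV dose is F × D_ev.
D_iv = F × D_ev = 0.74 × 50 = 37 mg

D_iv = 37.0 mg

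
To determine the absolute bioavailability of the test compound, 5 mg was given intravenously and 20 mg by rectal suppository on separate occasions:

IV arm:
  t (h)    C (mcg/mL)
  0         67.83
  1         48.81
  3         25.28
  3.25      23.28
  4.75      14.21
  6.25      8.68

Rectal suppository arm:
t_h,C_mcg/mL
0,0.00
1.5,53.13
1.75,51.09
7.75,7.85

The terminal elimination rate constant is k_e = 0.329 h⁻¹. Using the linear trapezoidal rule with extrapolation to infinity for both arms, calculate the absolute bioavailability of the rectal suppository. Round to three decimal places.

Trapezoidal AUC_0→6.25 (IV):
  [0→1]: (67.83+48.81)/2 × 1 = 58.32
  [1→3]: (48.81+25.28)/2 × 2 = 74.09
  [3→3.25]: (25.28+23.28)/2 × 0.25 = 6.07
  [3.25→4.75]: (23.28+14.21)/2 × 1.5 = 28.1175
  [4.75→6.25]: (14.21+8.68)/2 × 1.5 = 17.1675
  Sum = 183.765 mcg/mL·h
IV tail: 8.68/0.329 = 26.383; AUC_iv,0→∞ = 183.765 + 26.383 = 210.148 mcg/mL·h
Trapezoidal AUC_0→7.75 (rectal suppository):
  [0→1.5]: (0.00+53.13)/2 × 1.5 = 39.8475
  [1.5→1.75]: (53.13+51.09)/2 × 0.25 = 13.0275
  [1.75→7.75]: (51.09+7.85)/2 × 6 = 176.82
  Sum = 229.695 mcg/mL·h
rectal suppository tail: 7.85/0.329 = 23.860; AUC_ev,0→∞ = 229.695 + 23.860 = 253.555 mcg/mL·h
F = (AUC_ev/D_ev)/(AUC_iv/D_iv) = (253.555/20)/(210.148/5) = 12.67775/42.0296 = 0.3016

F = 0.302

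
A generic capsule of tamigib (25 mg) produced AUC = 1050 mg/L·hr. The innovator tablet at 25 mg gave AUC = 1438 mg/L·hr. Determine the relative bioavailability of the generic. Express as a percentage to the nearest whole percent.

F_rel = 73%

F_rel = (AUC_test/D_test) / (AUC_ref/D_ref)
      = (1050/25) / (1438/25)
      = 42 / 57.52 = 0.7302 = 73.02%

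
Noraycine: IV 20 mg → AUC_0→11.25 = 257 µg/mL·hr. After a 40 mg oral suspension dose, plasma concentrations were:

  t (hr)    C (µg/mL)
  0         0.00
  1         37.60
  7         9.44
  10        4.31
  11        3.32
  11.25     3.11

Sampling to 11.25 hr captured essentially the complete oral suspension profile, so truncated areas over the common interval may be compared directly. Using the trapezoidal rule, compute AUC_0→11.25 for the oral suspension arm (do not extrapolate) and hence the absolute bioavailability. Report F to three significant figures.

F = 0.360

Trapezoidal AUC_0→11.25 (oral suspension):
  [0→1]: (0.00+37.60)/2 × 1 = 18.8
  [1→7]: (37.60+9.44)/2 × 6 = 141.12
  [7→10]: (9.44+4.31)/2 × 3 = 20.625
  [10→11]: (4.31+3.32)/2 × 1 = 3.815
  [11→11.25]: (3.32+3.11)/2 × 0.25 = 0.80375
  Sum = 185.16375 µg/mL·hr
F = (AUC_ev/D_ev)/(AUC_iv/D_iv) = (185.16375/40)/(257/20) = 4.62909/12.85 = 0.3602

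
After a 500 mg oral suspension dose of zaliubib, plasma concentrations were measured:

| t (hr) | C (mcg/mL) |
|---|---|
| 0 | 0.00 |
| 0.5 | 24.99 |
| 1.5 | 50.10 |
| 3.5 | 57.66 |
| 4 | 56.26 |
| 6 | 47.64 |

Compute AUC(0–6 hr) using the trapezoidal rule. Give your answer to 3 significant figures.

Trapezoidal AUC_0→6:
  [0→0.5]: (0.00+24.99)/2 × 0.5 = 6.2475
  [0.5→1.5]: (24.99+50.10)/2 × 1 = 37.545
  [1.5→3.5]: (50.10+57.66)/2 × 2 = 107.76
  [3.5→4]: (57.66+56.26)/2 × 0.5 = 28.48
  [4→6]: (56.26+47.64)/2 × 2 = 103.9
  Sum = 283.9325 mcg/mL·hr

AUC = 284 mcg/mL·hr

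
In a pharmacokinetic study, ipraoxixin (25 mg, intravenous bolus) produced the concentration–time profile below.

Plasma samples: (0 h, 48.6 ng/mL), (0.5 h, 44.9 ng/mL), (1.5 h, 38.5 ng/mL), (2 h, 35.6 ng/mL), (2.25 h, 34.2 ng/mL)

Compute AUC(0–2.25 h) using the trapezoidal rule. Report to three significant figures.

Trapezoidal AUC_0→2.25:
  [0→0.5]: (48.6+44.9)/2 × 0.5 = 23.375
  [0.5→1.5]: (44.9+38.5)/2 × 1 = 41.7
  [1.5→2]: (38.5+35.6)/2 × 0.5 = 18.525
  [2→2.25]: (35.6+34.2)/2 × 0.25 = 8.725
  Sum = 92.325 ng/mL·h

AUC = 92.3 ng/mL·h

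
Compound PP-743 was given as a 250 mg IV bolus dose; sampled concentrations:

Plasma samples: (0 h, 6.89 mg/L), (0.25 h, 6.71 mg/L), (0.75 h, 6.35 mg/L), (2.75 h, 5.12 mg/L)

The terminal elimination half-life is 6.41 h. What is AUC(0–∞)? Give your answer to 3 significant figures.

AUC = 63.8 mg/L·h

Trapezoidal AUC_0→2.75:
  [0→0.25]: (6.89+6.71)/2 × 0.25 = 1.7
  [0.25→0.75]: (6.71+6.35)/2 × 0.5 = 3.265
  [0.75→2.75]: (6.35+5.12)/2 × 2 = 11.47
  Sum = 16.435 mg/L·h
k_e = ln2 / t½ = 0.693147 / 6.41 = 0.1081 h^-1
Extrapolated tail: C_last / k_e = 5.12 / 0.1081 = 47.364
AUC_0→∞ = 16.435 + 47.364 = 63.799 mg/L·h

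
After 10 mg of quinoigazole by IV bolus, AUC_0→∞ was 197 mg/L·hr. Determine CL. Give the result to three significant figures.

CL = 0.0508 L/hr

CL = Dose_iv / AUC_0→∞
   = 10 / 197 = 0.0507614 L/hr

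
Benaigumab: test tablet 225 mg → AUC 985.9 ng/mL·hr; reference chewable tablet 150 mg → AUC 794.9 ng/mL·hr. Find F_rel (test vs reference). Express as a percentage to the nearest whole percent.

F_rel = 83%

F_rel = (AUC_test/D_test) / (AUC_ref/D_ref)
      = (985.9/225) / (794.9/150)
      = 4.38178 / 5.29933 = 0.8269 = 82.69%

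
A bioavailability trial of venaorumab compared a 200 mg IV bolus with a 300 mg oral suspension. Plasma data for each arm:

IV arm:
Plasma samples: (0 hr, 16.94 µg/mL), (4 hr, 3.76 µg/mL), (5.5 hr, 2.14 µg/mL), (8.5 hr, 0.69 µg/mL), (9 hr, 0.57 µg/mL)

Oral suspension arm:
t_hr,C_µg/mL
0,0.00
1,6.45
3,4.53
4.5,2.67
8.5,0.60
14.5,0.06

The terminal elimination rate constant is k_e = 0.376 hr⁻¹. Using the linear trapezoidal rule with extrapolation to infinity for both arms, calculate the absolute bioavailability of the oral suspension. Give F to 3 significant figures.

Trapezoidal AUC_0→9 (IV):
  [0→4]: (16.94+3.76)/2 × 4 = 41.4
  [4→5.5]: (3.76+2.14)/2 × 1.5 = 4.425
  [5.5→8.5]: (2.14+0.69)/2 × 3 = 4.245
  [8.5→9]: (0.69+0.57)/2 × 0.5 = 0.315
  Sum = 50.385 µg/mL·hr
IV tail: 0.57/0.376 = 1.516; AUC_iv,0→∞ = 50.385 + 1.516 = 51.901 µg/mL·hr
Trapezoidal AUC_0→14.5 (oral suspension):
  [0→1]: (0.00+6.45)/2 × 1 = 3.225
  [1→3]: (6.45+4.53)/2 × 2 = 10.98
  [3→4.5]: (4.53+2.67)/2 × 1.5 = 5.4
  [4.5→8.5]: (2.67+0.60)/2 × 4 = 6.54
  [8.5→14.5]: (0.60+0.06)/2 × 6 = 1.98
  Sum = 28.125 µg/mL·hr
oral suspension tail: 0.06/0.376 = 0.160; AUC_ev,0→∞ = 28.125 + 0.160 = 28.285 µg/mL·hr
F = (AUC_ev/D_ev)/(AUC_iv/D_iv) = (28.285/300)/(51.901/200) = 0.0942833/0.259505 = 0.3633

F = 0.363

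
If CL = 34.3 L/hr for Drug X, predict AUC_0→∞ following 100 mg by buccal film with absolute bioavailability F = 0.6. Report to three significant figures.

AUC = 1.75 mg/L·hr

AUC_0→∞ = F × Dose / CL
        = 0.6 × 100 / 34.3 = 1.74927 mg/L·hr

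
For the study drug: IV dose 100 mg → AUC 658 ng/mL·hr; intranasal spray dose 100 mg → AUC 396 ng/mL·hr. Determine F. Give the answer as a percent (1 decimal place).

F = 60.2%

F = (AUC_ev / D_ev) / (AUC_iv / D_iv)
  = (396/100) / (658/100)
  = 3.96 / 6.58 = 0.6018
  = 60.18%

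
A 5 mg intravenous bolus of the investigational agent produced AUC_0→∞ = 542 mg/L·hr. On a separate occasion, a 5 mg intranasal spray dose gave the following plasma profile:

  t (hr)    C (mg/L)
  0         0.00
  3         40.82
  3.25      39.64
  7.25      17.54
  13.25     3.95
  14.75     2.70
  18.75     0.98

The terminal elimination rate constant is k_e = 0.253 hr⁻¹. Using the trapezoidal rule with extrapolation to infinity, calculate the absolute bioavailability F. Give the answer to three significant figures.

F = 0.491

Trapezoidal AUC_0→18.75 (intranasal spray):
  [0→3]: (0.00+40.82)/2 × 3 = 61.23
  [3→3.25]: (40.82+39.64)/2 × 0.25 = 10.0575
  [3.25→7.25]: (39.64+17.54)/2 × 4 = 114.36
  [7.25→13.25]: (17.54+3.95)/2 × 6 = 64.47
  [13.25→14.75]: (3.95+2.70)/2 × 1.5 = 4.9875
  [14.75→18.75]: (2.70+0.98)/2 × 4 = 7.36
  Sum = 262.465 mg/L·hr
Tail: C_last/k_e = 0.98/0.253 = 3.874
AUC_0→∞ (intranasal spray) = 262.465 + 3.874 = 266.339 mg/L·hr
F = (AUC_ev/D_ev)/(AUC_iv/D_iv) = (266.339/5)/(542/5) = 53.2678/108.4 = 0.4914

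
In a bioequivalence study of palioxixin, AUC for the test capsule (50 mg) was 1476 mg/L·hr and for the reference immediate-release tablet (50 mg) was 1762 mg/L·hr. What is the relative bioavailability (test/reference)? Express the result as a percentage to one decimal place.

F_rel = 83.8%

F_rel = (AUC_test/D_test) / (AUC_ref/D_ref)
      = (1476/50) / (1762/50)
      = 29.52 / 35.24 = 0.8377 = 83.77%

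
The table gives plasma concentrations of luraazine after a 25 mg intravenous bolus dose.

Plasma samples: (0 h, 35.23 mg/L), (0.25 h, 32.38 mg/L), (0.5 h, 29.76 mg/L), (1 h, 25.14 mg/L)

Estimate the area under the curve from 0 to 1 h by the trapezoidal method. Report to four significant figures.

AUC = 29.94 mg/L·h

Trapezoidal AUC_0→1:
  [0→0.25]: (35.23+32.38)/2 × 0.25 = 8.45125
  [0.25→0.5]: (32.38+29.76)/2 × 0.25 = 7.7675
  [0.5→1]: (29.76+25.14)/2 × 0.5 = 13.725
  Sum = 29.94375 mg/L·h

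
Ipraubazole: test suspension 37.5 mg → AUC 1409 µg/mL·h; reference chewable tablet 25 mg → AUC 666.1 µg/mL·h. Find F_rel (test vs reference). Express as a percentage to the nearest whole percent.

F_rel = 141%

F_rel = (AUC_test/D_test) / (AUC_ref/D_ref)
      = (1409/37.5) / (666.1/25)
      = 37.5733 / 26.644 = 1.4102 = 141.02%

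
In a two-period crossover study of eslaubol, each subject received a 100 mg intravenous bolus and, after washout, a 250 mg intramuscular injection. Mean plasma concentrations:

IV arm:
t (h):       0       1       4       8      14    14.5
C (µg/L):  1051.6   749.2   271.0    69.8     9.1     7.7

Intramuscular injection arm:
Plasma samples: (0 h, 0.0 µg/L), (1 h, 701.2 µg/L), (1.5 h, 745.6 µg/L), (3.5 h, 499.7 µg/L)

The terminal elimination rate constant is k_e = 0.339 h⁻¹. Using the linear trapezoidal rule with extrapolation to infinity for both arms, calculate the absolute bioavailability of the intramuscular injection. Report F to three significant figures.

F = 0.407

Trapezoidal AUC_0→14.5 (IV):
  [0→1]: (1051.6+749.2)/2 × 1 = 900.4
  [1→4]: (749.2+271.0)/2 × 3 = 1530.3
  [4→8]: (271.0+69.8)/2 × 4 = 681.6
  [8→14]: (69.8+9.1)/2 × 6 = 236.7
  [14→14.5]: (9.1+7.7)/2 × 0.5 = 4.2
  Sum = 3353.2 µg/L·h
IV tail: 7.7/0.339 = 22.714; AUC_iv,0→∞ = 3353.2 + 22.714 = 3375.914 µg/L·h
Trapezoidal AUC_0→3.5 (intramuscular injection):
  [0→1]: (0.0+701.2)/2 × 1 = 350.6
  [1→1.5]: (701.2+745.6)/2 × 0.5 = 361.7
  [1.5→3.5]: (745.6+499.7)/2 × 2 = 1245.3
  Sum = 1957.6 µg/L·h
intramuscular injection tail: 499.7/0.339 = 1474.041; AUC_ev,0→∞ = 1957.6 + 1474.041 = 3431.641 µg/L·h
F = (AUC_ev/D_ev)/(AUC_iv/D_iv) = (3431.641/250)/(3375.914/100) = 13.726564/33.75914 = 0.4066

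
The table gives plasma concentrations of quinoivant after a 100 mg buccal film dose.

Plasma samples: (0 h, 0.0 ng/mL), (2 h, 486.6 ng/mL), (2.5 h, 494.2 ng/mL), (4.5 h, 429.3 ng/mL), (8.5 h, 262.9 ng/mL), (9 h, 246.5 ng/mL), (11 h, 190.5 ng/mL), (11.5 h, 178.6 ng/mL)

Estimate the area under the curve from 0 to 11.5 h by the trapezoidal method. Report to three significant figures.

Trapezoidal AUC_0→11.5:
  [0→2]: (0.0+486.6)/2 × 2 = 486.6
  [2→2.5]: (486.6+494.2)/2 × 0.5 = 245.2
  [2.5→4.5]: (494.2+429.3)/2 × 2 = 923.5
  [4.5→8.5]: (429.3+262.9)/2 × 4 = 1384.4
  [8.5→9]: (262.9+246.5)/2 × 0.5 = 127.35
  [9→11]: (246.5+190.5)/2 × 2 = 437.0
  [11→11.5]: (190.5+178.6)/2 × 0.5 = 92.275
  Sum = 3696.325 ng/mL·h

AUC = 3700 ng/mL·h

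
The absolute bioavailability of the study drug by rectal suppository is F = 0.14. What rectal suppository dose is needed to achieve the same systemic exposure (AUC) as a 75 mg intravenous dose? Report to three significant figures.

D_rectal = 536 mg

For equal systemic exposure: F × D_ev = D_iv
D_ev = D_iv / F = 75 / 0.14 = 535.714 mg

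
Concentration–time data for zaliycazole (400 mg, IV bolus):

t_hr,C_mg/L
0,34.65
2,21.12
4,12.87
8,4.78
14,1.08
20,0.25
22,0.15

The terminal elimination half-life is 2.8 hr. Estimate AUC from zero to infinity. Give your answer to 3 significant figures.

Trapezoidal AUC_0→22:
  [0→2]: (34.65+21.12)/2 × 2 = 55.77
  [2→4]: (21.12+12.87)/2 × 2 = 33.99
  [4→8]: (12.87+4.78)/2 × 4 = 35.3
  [8→14]: (4.78+1.08)/2 × 6 = 17.58
  [14→20]: (1.08+0.25)/2 × 6 = 3.99
  [20→22]: (0.25+0.15)/2 × 2 = 0.4
  Sum = 147.03 mg/L·hr
k_e = ln2 / t½ = 0.693147 / 2.8 = 0.2476 hr^-1
Extrapolated tail: C_last / k_e = 0.15 / 0.2476 = 0.606
AUC_0→∞ = 147.03 + 0.606 = 147.636 mg/L·hr

AUC = 148 mg/L·hr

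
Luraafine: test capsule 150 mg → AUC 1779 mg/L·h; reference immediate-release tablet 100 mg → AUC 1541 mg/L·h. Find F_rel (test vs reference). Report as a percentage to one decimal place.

F_rel = 77.0%

F_rel = (AUC_test/D_test) / (AUC_ref/D_ref)
      = (1779/150) / (1541/100)
      = 11.86 / 15.41 = 0.7696 = 76.96%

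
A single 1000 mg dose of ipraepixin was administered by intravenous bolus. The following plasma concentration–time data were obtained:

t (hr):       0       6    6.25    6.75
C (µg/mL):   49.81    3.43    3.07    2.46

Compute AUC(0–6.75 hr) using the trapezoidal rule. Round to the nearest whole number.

Trapezoidal AUC_0→6.75:
  [0→6]: (49.81+3.43)/2 × 6 = 159.72
  [6→6.25]: (3.43+3.07)/2 × 0.25 = 0.8125
  [6.25→6.75]: (3.07+2.46)/2 × 0.5 = 1.3825
  Sum = 161.915 µg/mL·hr

AUC = 162 µg/mL·hr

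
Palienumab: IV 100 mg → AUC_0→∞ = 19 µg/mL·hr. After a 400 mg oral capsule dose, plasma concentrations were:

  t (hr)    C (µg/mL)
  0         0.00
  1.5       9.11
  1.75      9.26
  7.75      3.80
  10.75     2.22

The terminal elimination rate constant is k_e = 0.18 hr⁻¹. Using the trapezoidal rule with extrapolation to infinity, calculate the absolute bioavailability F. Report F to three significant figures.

Trapezoidal AUC_0→10.75 (oral capsule):
  [0→1.5]: (0.00+9.11)/2 × 1.5 = 6.8325
  [1.5→1.75]: (9.11+9.26)/2 × 0.25 = 2.29625
  [1.75→7.75]: (9.26+3.80)/2 × 6 = 39.18
  [7.75→10.75]: (3.80+2.22)/2 × 3 = 9.03
  Sum = 57.33875 µg/mL·hr
Tail: C_last/k_e = 2.22/0.18 = 12.333
AUC_0→∞ (oral capsule) = 57.33875 + 12.333 = 69.67175 µg/mL·hr
F = (AUC_ev/D_ev)/(AUC_iv/D_iv) = (69.67175/400)/(19/100) = 0.174179/0.19 = 0.9167

F = 0.917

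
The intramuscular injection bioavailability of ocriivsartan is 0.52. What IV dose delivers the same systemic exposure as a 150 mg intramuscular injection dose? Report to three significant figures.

D_iv = 78.0 mg

Systemic exposure from an extravascular dose = F × D_ev, so the equivalent IV dose is F × D_ev.
D_iv = F × D_ev = 0.52 × 150 = 78 mg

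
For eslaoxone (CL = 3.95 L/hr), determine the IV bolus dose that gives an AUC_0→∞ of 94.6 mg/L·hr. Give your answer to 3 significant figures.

Dose = 374 mg

Dose_iv = CL × AUC_0→∞
     = 3.95 × 94.6 = 373.67 mg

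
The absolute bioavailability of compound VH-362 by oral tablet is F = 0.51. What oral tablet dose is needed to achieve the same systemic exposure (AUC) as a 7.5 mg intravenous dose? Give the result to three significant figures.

D_oral = 14.7 mg

For equal systemic exposure: F × D_ev = D_iv
D_ev = D_iv / F = 7.5 / 0.51 = 14.7059 mg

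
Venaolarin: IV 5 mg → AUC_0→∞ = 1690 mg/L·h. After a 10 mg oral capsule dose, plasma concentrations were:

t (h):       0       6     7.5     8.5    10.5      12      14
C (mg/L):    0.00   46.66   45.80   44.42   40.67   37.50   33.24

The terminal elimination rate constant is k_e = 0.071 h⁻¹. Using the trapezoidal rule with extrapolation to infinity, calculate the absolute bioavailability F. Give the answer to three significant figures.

F = 0.277

Trapezoidal AUC_0→14 (oral capsule):
  [0→6]: (0.00+46.66)/2 × 6 = 139.98
  [6→7.5]: (46.66+45.80)/2 × 1.5 = 69.345
  [7.5→8.5]: (45.80+44.42)/2 × 1 = 45.11
  [8.5→10.5]: (44.42+40.67)/2 × 2 = 85.09
  [10.5→12]: (40.67+37.50)/2 × 1.5 = 58.6275
  [12→14]: (37.50+33.24)/2 × 2 = 70.74
  Sum = 468.8925 mg/L·h
Tail: C_last/k_e = 33.24/0.071 = 468.169
AUC_0→∞ (oral capsule) = 468.8925 + 468.169 = 937.0615 mg/L·h
F = (AUC_ev/D_ev)/(AUC_iv/D_iv) = (937.0615/10)/(1690/5) = 93.70615/338 = 0.2772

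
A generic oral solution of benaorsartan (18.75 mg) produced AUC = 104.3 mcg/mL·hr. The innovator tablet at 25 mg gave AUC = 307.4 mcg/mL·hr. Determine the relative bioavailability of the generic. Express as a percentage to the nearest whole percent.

F_rel = (AUC_test/D_test) / (AUC_ref/D_ref)
      = (104.3/18.75) / (307.4/25)
      = 5.56267 / 12.296 = 0.4524 = 45.24%

F_rel = 45%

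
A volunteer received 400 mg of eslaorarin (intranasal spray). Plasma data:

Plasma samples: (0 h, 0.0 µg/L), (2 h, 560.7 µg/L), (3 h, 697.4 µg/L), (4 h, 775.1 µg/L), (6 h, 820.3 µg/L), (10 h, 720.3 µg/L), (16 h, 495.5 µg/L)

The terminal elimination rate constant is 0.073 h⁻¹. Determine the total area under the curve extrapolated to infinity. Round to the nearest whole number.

AUC = 17038 µg/L·h

Trapezoidal AUC_0→16:
  [0→2]: (0.0+560.7)/2 × 2 = 560.7
  [2→3]: (560.7+697.4)/2 × 1 = 629.05
  [3→4]: (697.4+775.1)/2 × 1 = 736.25
  [4→6]: (775.1+820.3)/2 × 2 = 1595.4
  [6→10]: (820.3+720.3)/2 × 4 = 3081.2
  [10→16]: (720.3+495.5)/2 × 6 = 3647.4
  Sum = 10250.0 µg/L·h
Extrapolated tail: C_last / k_e = 495.5 / 0.073 = 6787.671
AUC_0→∞ = 10250.0 + 6787.671 = 17037.671 µg/L·h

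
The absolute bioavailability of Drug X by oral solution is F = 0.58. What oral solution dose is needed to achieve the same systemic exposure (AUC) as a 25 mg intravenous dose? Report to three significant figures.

For equal systemic exposure: F × D_ev = D_iv
D_ev = D_iv / F = 25 / 0.58 = 43.1034 mg

D_oral = 43.1 mg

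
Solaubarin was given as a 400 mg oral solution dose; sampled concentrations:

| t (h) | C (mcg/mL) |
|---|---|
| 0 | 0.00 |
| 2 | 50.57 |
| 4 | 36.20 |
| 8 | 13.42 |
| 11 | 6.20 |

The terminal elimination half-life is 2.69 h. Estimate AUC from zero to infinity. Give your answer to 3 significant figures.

AUC = 290 mcg/mL·h

Trapezoidal AUC_0→11:
  [0→2]: (0.00+50.57)/2 × 2 = 50.57
  [2→4]: (50.57+36.20)/2 × 2 = 86.77
  [4→8]: (36.20+13.42)/2 × 4 = 99.24
  [8→11]: (13.42+6.20)/2 × 3 = 29.43
  Sum = 266.01 mcg/mL·h
k_e = ln2 / t½ = 0.693147 / 2.69 = 0.2577 h^-1
Extrapolated tail: C_last / k_e = 6.20 / 0.2577 = 24.059
AUC_0→∞ = 266.01 + 24.059 = 290.069 mcg/mL·h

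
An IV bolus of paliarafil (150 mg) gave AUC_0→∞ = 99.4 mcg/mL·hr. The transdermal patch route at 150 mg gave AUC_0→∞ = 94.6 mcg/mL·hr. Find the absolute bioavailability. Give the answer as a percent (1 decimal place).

F = 95.2%

F = (AUC_ev / D_ev) / (AUC_iv / D_iv)
  = (94.6/150) / (99.4/150)
  = 0.630667 / 0.662667 = 0.9517
  = 95.17%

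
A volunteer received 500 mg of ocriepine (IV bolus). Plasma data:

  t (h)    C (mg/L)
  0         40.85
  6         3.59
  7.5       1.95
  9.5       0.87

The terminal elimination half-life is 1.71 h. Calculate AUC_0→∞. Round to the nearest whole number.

Trapezoidal AUC_0→9.5:
  [0→6]: (40.85+3.59)/2 × 6 = 133.32
  [6→7.5]: (3.59+1.95)/2 × 1.5 = 4.155
  [7.5→9.5]: (1.95+0.87)/2 × 2 = 2.82
  Sum = 140.295 mg/L·h
k_e = ln2 / t½ = 0.693147 / 1.71 = 0.4053 h^-1
Extrapolated tail: C_last / k_e = 0.87 / 0.4053 = 2.147
AUC_0→∞ = 140.295 + 2.147 = 142.442 mg/L·h

AUC = 142 mg/L·h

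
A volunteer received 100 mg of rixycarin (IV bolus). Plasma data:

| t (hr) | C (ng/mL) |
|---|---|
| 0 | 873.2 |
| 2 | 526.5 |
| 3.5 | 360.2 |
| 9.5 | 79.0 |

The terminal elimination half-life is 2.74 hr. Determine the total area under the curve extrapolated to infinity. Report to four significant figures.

AUC = 3695 ng/mL·hr

Trapezoidal AUC_0→9.5:
  [0→2]: (873.2+526.5)/2 × 2 = 1399.7
  [2→3.5]: (526.5+360.2)/2 × 1.5 = 665.025
  [3.5→9.5]: (360.2+79.0)/2 × 6 = 1317.6
  Sum = 3382.325 ng/mL·hr
k_e = ln2 / t½ = 0.693147 / 2.74 = 0.2530 hr^-1
Extrapolated tail: C_last / k_e = 79.0 / 0.253 = 312.253
AUC_0→∞ = 3382.325 + 312.253 = 3694.578 ng/mL·hr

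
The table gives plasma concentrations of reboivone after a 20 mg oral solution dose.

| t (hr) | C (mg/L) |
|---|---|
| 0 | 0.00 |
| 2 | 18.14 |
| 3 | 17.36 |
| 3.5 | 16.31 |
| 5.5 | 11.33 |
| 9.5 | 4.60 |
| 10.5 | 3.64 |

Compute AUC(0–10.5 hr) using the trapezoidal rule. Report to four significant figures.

Trapezoidal AUC_0→10.5:
  [0→2]: (0.00+18.14)/2 × 2 = 18.14
  [2→3]: (18.14+17.36)/2 × 1 = 17.75
  [3→3.5]: (17.36+16.31)/2 × 0.5 = 8.4175
  [3.5→5.5]: (16.31+11.33)/2 × 2 = 27.64
  [5.5→9.5]: (11.33+4.60)/2 × 4 = 31.86
  [9.5→10.5]: (4.60+3.64)/2 × 1 = 4.12
  Sum = 107.9275 mg/L·hr

AUC = 107.9 mg/L·hr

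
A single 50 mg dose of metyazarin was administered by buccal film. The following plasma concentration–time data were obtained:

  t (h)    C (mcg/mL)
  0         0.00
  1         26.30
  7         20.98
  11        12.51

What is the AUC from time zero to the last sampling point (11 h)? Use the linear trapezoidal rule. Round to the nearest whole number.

AUC = 222 mcg/mL·h

Trapezoidal AUC_0→11:
  [0→1]: (0.00+26.30)/2 × 1 = 13.15
  [1→7]: (26.30+20.98)/2 × 6 = 141.84
  [7→11]: (20.98+12.51)/2 × 4 = 66.98
  Sum = 221.97 mcg/mL·h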